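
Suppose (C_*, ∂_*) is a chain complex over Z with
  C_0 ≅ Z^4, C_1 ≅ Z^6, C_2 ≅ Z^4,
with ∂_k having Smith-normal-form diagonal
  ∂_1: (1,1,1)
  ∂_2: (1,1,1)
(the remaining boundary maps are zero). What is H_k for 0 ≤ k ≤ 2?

H_0 = Z,  H_1 = 0,  H_2 = Z.

H_0: b_0 = 4 − 0 − 3 = 1; torsion from ∂_1 factors > 1: none. So H_0 = Z.
H_1: b_1 = 6 − 3 − 3 = 0; torsion from ∂_2 factors > 1: none. So H_1 = 0.
H_2: b_2 = 4 − 3 − 0 = 1; torsion from ∂_3 factors > 1: none. So H_2 = Z.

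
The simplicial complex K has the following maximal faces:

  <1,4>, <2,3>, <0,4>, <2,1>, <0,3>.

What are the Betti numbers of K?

b_0 = 1, b_1 = 1.

K has 5 vertices, 5 edges.
rank ∂_0 = 0, rank ∂_1 = 4 ⇒ b_0 = 5 − 0 − 4 = 1; all invariant factors of ∂_1 are 1 so no torsion. So H_0 ≅ Z.
rank ∂_1 = 4, rank ∂_2 = 0 ⇒ b_1 = 5 − 4 − 0 = 1. So H_1 ≅ Z.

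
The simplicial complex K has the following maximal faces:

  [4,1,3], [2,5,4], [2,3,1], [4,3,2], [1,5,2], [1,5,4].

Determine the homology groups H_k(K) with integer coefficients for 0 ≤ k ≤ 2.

Order the vertices as 1 < 2 < 3 < 4 < 5. Listing each simplex with vertices in this order, K has dimension 2 with simplices:

  0-simplices (5): [1], [2], [3], [4], [5]
  1-simplices (9): [1,2], [1,3], [1,4], [1,5], [2,3], [2,4], [2,5], [3,4], [4,5]
  2-simplices (6): [1,2,3], [1,2,5], [1,3,4], [1,4,5], [2,3,4], [2,4,5]

giving chain groups C_0 ≅ Z^5, C_1 ≅ Z^9, C_2 ≅ Z^6.

∂_1: C_1 → C_0 is given by ∂[p,q] = [q] − [p]. For instance
  ∂[1,5] = [5] − [1].
The 5×9 boundary matrix has rank 4 and Smith normal form diag(1,1,1,1).

Boundary ∂_2: C_2 → C_1 maps a triangle to the signed sum of its edges. For instance
  ∂[1,2,5] = [2,5] − [1,5] + [1,2],
  ∂[1,2,3] = [2,3] − [1,3] + [1,2].
The 9×6 boundary matrix has rank 5 and Smith normal form diag(1,1,1,1,1).

Computing H_k = (kernel of ∂_k) / (image of ∂_{k+1}):

  H_0: rank C_0 − rank ∂_1 = 5 − 4 = 1, and the invariant factors of ∂_1 are all 1, so H_0 = Z.
  H_1: rank ker ∂_1 − rank ∂_2 = (9 − 4) − 5 = 0, and the invariant factors of ∂_2 are all 1, so H_1 = 0.
  H_2: rank ker ∂_2 − rank ∂_3 = (6 − 5) − 0 = 1, and there is no ∂_3, so H_2 = Z.

H_0 = Z,  H_1 = 0,  H_2 = Z.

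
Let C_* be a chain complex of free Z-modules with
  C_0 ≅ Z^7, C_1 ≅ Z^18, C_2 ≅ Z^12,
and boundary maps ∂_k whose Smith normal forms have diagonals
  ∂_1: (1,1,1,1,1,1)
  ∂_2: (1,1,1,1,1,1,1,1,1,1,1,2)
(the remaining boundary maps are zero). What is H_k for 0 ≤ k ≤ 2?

H_0: b_0 = 7 − 0 − 6 = 1; torsion from ∂_1 factors > 1: none. So H_0 = Z.
H_1: b_1 = 18 − 6 − 12 = 0; torsion from ∂_2 factors > 1: [2]. So H_1 = Z/2.
H_2: b_2 = 12 − 12 − 0 = 0; torsion from ∂_3 factors > 1: none. So H_2 = 0.

H_0 = Z,  H_1 = Z/2,  H_2 = 0.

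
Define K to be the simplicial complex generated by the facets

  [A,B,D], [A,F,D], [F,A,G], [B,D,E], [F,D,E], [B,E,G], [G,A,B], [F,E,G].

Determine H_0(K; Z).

Order the vertices as A < B < D < E < F < G. Listing each simplex with vertices in this order, K has dimension 2 with simplices:

  0-simplices (6): A, B, D, E, F, G
  1-simplices (12): AB, AD, AF, AG, BD, BE, BG, DE, DF, EF, EG, FG
  2-simplices (8): ABD, ABG, ADF, AFG, BDE, BEG, DEF, EFG

giving chain groups C_0 ≅ Z^6, C_1 ≅ Z^12, C_2 ≅ Z^8.

The boundary map ∂_1: C_1 → C_0 maps an edge to its endpoints' difference, ∂[p,q] = q − p. For instance
  ∂AB = B − A.
The 6×12 boundary matrix has rank 5 and Smith normal form diag(1,1,1,1,1).

∂_2: C_2 → C_1 maps a triangle to the signed sum of its edges. For instance
  ∂ABG = BG − AG + AB,
  ∂ADF = DF − AF + AD.
This gives a 12×8 integer matrix of rank 7; reducing to Smith normal form yields diagonal entries (1,1,1,1,1,1,1).

From H_k ≅ ker(∂_k) / im(∂_{k+1}) we obtain:

  H_0: rank C_0 − rank ∂_1 = 6 − 5 = 1, and the invariant factors of ∂_1 are all 1, so H_0 = Z.

H_0 ≅ Z.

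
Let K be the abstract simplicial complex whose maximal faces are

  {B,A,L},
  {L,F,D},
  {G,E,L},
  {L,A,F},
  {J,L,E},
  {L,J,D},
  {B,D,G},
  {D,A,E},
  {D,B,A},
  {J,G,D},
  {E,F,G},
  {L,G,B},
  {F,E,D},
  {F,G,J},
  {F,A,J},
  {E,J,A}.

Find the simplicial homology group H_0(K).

H_0 = Z.

We work with the vertex ordering A < B < D < E < F < G < J < L. The simplices of K, each written with vertices in increasing order, are:

  0-simplices (8): A, B, D, E, F, G, J, L
  1-simplices (24): AB, AD, AE, AF, AJ, AL, BD, BG, BL, DE, DF, DG, DJ, DL, EF, EG, EJ, EL, FG, FJ, FL, GJ, GL, JL
  2-simplices (16): ABD, ABL, ADE, AEJ, AFJ, AFL, BDG, BGL, DEF, DFL, DGJ, DJL, EFG, EGL, EJL, FGJ

giving chain groups C_0 ≅ Z^8, C_1 ≅ Z^24, C_2 ≅ Z^16.

∂_1: C_1 → C_0 maps an edge to its endpoints' difference, ∂[p,q] = q − p.
The 8×24 boundary matrix has rank 7 and Smith normal form diag(1,1,1,1,1,1,1).

Boundary ∂_2: C_2 → C_1 sends each 2-simplex [p,q,r] to [q,r] − [p,r] + [p,q]. For instance
  ∂DEF = EF − DF + DE,
  ∂DGJ = GJ − DJ + DG.
The resulting 24×16 matrix has rank 15, and its Smith normal form has invariant factors (1,1,1,1,1,1,1,1,1,1,1,1,1,1,1).

Now H_k = ker ∂_k / im ∂_{k+1}, so:

  H_0: rank C_0 − rank ∂_1 = 8 − 7 = 1, and the invariant factors of ∂_1 are all 1, so H_0 = Z.

(K is a triangulation of the torus T^2.)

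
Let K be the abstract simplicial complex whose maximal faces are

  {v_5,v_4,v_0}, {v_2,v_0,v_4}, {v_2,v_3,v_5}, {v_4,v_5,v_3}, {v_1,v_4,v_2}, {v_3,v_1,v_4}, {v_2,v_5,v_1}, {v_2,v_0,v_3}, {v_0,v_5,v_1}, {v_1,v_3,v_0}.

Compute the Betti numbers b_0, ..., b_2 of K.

b_0 = 1, b_1 = 0, b_2 = 0.

We work with the vertex ordering v_0 < v_1 < v_2 < v_3 < v_4 < v_5. The simplices of K, each written with vertices in increasing order, are:

  0-simplices (6): [v_0], [v_1], [v_2], [v_3], [v_4], [v_5]
  1-simplices (15): (15 of them)
  2-simplices (10): [v_0,v_1,v_3], [v_0,v_1,v_5], [v_0,v_2,v_3], [v_0,v_2,v_4], [v_0,v_4,v_5], [v_1,v_2,v_4], [v_1,v_2,v_5], [v_1,v_3,v_4], [v_2,v_3,v_5], [v_3,v_4,v_5]

so the chain groups are C_0 ≅ Z^6, C_1 ≅ Z^15, C_2 ≅ Z^10.

The boundary map ∂_1: C_1 → C_0 sends each edge [p,q] (with p < q) to q − p.
As a 6×15 matrix over Z this has rank 5, with invariant factors (1,1,1,1,1).

∂_2: C_2 → C_1 sends each 2-simplex [p,q,r] to [q,r] − [p,r] + [p,q]. For instance
  ∂[v_0,v_1,v_3] = [v_1,v_3] − [v_0,v_3] + [v_0,v_1],
  ∂[v_1,v_2,v_4] = [v_2,v_4] − [v_1,v_4] + [v_1,v_2].
The resulting 15×10 matrix has rank 10, and its Smith normal form has invariant factors (1,1,1,1,1,1,1,1,1,2).

Now H_k = ker ∂_k / im ∂_{k+1}, so:

  H_0: rank C_0 − rank ∂_1 = 6 − 5 = 1, and the invariant factors of ∂_1 are all 1, so H_0 = Z.
  H_1: rank ker ∂_1 − rank ∂_2 = (15 − 5) − 10 = 0, and ∂_2 has invariant factor 2 > 1, so H_1 = Z/2.
  H_2: rank ker ∂_2 − rank ∂_3 = (10 − 10) − 0 = 0, and there is no ∂_3, so H_2 = 0.

Hence the Betti numbers are b_0 = 1, b_1 = 0, b_2 = 0.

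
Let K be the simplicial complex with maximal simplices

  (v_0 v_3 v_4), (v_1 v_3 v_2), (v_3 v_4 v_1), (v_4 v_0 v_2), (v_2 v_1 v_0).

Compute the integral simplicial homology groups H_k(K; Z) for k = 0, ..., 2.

Order the vertices as v_0 < v_1 < v_2 < v_3 < v_4. Listing each simplex with vertices in this order, K has dimension 2 with simplices:

  0-simplices (5): [v_0], [v_1], [v_2], [v_3], [v_4]
  1-simplices (10): [v_0,v_1], [v_0,v_2], [v_0,v_3], [v_0,v_4], [v_1,v_2], [v_1,v_3], [v_1,v_4], [v_2,v_3], [v_2,v_4], [v_3,v_4]
  2-simplices (5): [v_0,v_1,v_2], [v_0,v_2,v_4], [v_0,v_3,v_4], [v_1,v_2,v_3], [v_1,v_3,v_4]

so the chain groups are C_0 ≅ Z^5, C_1 ≅ Z^10, C_2 ≅ Z^5.

The boundary map ∂_1: C_1 → C_0 sends each edge [p,q] (with p < q) to q − p. For instance
  ∂[v_2,v_4] = [v_4] − [v_2].
This gives a 5×10 integer matrix of rank 4; reducing to Smith normal form yields diagonal entries (1,1,1,1).

∂_2: C_2 → C_1 acts by ∂[p,q,r] = [q,r] − [p,r] + [p,q]. For instance
  ∂[v_1,v_2,v_3] = [v_2,v_3] − [v_1,v_3] + [v_1,v_2],
  ∂[v_0,v_3,v_4] = [v_3,v_4] − [v_0,v_4] + [v_0,v_3].
This gives a 10×5 integer matrix of rank 5; reducing to Smith normal form yields diagonal entries (1,1,1,1,1).

From H_k ≅ ker(∂_k) / im(∂_{k+1}) we obtain:

  H_0: rank C_0 − rank ∂_1 = 5 − 4 = 1, and the invariant factors of ∂_1 are all 1, so H_0 ≅ Z.
  H_1: rank ker ∂_1 − rank ∂_2 = (10 − 4) − 5 = 1, and the invariant factors of ∂_2 are all 1, so H_1 ≅ Z.
  H_2: rank ker ∂_2 − rank ∂_3 = (5 − 5) − 0 = 0, and there is no ∂_3, so H_2 ≅ 0.

As a check, the Euler characteristic is 5 − 10 + 5 = 0, which agrees with 1 − 1 + 0 = 0.

H_0 ≅ Z,  H_1 ≅ Z,  H_2 = 0.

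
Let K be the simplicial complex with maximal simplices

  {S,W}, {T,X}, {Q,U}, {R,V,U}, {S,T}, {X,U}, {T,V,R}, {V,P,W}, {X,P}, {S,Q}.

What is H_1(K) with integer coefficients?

H_1 ≅ Z^4.

Order the vertices as P < Q < R < S < T < U < V < W < X. Listing each simplex with vertices in this order, K has dimension 2 with simplices:

  0-simplices (9): P, Q, R, S, T, U, V, W, X
  1-simplices (15): PV, PW, PX, QS, QU, RT, RU, RV, ST, SW, TV, TX, UV, UX, VW
  2-simplices (3): PVW, RTV, RUV

so the chain groups are C_0 ≅ Z^9, C_1 ≅ Z^15, C_2 ≅ Z^3.

The boundary map ∂_1: C_1 → C_0 is given by ∂[p,q] = [q] − [p].
As a 9×15 matrix over Z this has rank 8, with invariant factors (1,1,1,1,1,1,1,1).

Boundary ∂_2: C_2 → C_1 acts by ∂[p,q,r] = [q,r] − [p,r] + [p,q]. For instance
  ∂RUV = UV − RV + RU,
  ∂RTV = TV − RV + RT.
The resulting 15×3 matrix has rank 3, and its Smith normal form has invariant factors (1,1,1).

Now H_k = ker ∂_k / im ∂_{k+1}, so:

  H_1: rank ker ∂_1 − rank ∂_2 = (15 − 8) − 3 = 4, and the invariant factors of ∂_2 are all 1, so H_1 = Z^4.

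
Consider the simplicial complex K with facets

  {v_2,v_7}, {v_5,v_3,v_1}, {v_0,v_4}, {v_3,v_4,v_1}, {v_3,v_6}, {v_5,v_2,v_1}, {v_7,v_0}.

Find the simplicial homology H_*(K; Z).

Fix the vertex order v_0 < v_1 < v_2 < v_3 < v_4 < v_5 < v_6 < v_7 and write every simplex with vertices in increasing order. Then dim K = 2 and the simplices of K are:

  0-simplices (8): [v_0], [v_1], [v_2], [v_3], [v_4], [v_5], [v_6], [v_7]
  1-simplices (11): [v_0,v_4], [v_0,v_7], [v_1,v_2], [v_1,v_3], [v_1,v_4], [v_1,v_5], [v_2,v_5], [v_2,v_7], [v_3,v_4], [v_3,v_5], [v_3,v_6]
  2-simplices (3): [v_1,v_2,v_5], [v_1,v_3,v_4], [v_1,v_3,v_5]

Hence C_0 ≅ Z^8, C_1 ≅ Z^11, C_2 ≅ Z^3.

Boundary ∂_1: C_1 → C_0 maps an edge to its endpoints' difference, ∂[p,q] = q − p. For instance
  ∂[v_3,v_4] = [v_4] − [v_3].
The 8×11 boundary matrix has rank 7 and Smith normal form diag(1,1,1,1,1,1,1).

Boundary ∂_2: C_2 → C_1 maps a triangle to the signed sum of its edges. For instance
  ∂[v_1,v_2,v_5] = [v_2,v_5] − [v_1,v_5] + [v_1,v_2],
  ∂[v_1,v_3,v_5] = [v_3,v_5] − [v_1,v_5] + [v_1,v_3].
The 11×3 boundary matrix has rank 3 and Smith normal form diag(1,1,1).

From H_k ≅ ker(∂_k) / im(∂_{k+1}) we obtain:

  H_0: rank C_0 − rank ∂_1 = 8 − 7 = 1, and the invariant factors of ∂_1 are all 1, so H_0 = Z.
  H_1: rank ker ∂_1 − rank ∂_2 = (11 − 7) − 3 = 1, and the invariant factors of ∂_2 are all 1, so H_1 = Z.
  H_2: rank ker ∂_2 − rank ∂_3 = (3 − 3) − 0 = 0, and there is no ∂_3, so H_2 = 0.

H_0 ≅ Z,  H_1 ≅ Z,  H_2 = 0.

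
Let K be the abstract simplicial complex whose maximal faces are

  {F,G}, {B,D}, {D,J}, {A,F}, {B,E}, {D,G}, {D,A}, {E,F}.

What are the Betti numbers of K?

b_0 = 1, b_1 = 2.

Order the vertices as A < B < D < E < F < G < J. Listing each simplex with vertices in this order, K has dimension 1 with simplices:

  0-simplices (7): A, B, D, E, F, G, J
  1-simplices (8): AD, AF, BD, BE, DG, DJ, EF, FG

so the chain groups are C_0 ≅ Z^7, C_1 ≅ Z^8.

∂_1: C_1 → C_0 sends each edge [p,q] (with p < q) to q − p. For instance
  ∂AF = F − A.
The 7×8 boundary matrix has rank 6 and Smith normal form diag(1,1,1,1,1,1).

From H_k ≅ ker(∂_k) / im(∂_{k+1}) we obtain:

  H_0: rank C_0 − rank ∂_1 = 7 − 6 = 1, and the invariant factors of ∂_1 are all 1, so H_0 ≅ Z.
  H_1: rank ker ∂_1 − rank ∂_2 = (8 − 6) − 0 = 2, and there is no ∂_2, so H_1 ≅ Z^2.

Hence the Betti numbers are b_0 = 1, b_1 = 2.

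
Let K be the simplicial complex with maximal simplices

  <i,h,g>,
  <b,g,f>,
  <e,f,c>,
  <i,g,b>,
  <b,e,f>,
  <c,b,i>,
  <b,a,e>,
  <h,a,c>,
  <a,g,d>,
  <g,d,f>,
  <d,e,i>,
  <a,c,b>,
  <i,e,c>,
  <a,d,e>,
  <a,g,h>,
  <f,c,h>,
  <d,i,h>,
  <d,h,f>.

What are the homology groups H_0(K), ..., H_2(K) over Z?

H_0 ≅ Z,  H_1 ≅ Z ⊕ Z_2,  H_2 = 0.

Order the vertices as a < b < c < d < e < f < g < h < i. Listing each simplex with vertices in this order, K has dimension 2 with simplices:

  0-simplices (9): a, b, c, d, e, f, g, h, i
  1-simplices (27): ab, ac, ad, ae, ag, ah, bc, be, bf, bg, bi, ce, cf, ch, ci, de, df, dg, dh, di, ef, ei, fg, fh, gh, gi, hi
  2-simplices (18): abc, abe, ach, ade, adg, agh, bci, bef, bfg, bgi, cef, cei, cfh, dei, dfg, dfh, dhi, ghi

so the chain groups are C_0 ≅ Z^9, C_1 ≅ Z^27, C_2 ≅ Z^18.

∂_1: C_1 → C_0 maps an edge to its endpoints' difference, ∂[p,q] = q − p. For instance
  ∂ah = h − a.
The 9×27 boundary matrix has rank 8 and Smith normal form diag(1,1,1,1,1,1,1,1).

∂_2: C_2 → C_1 sends each 2-simplex [p,q,r] to [q,r] − [p,r] + [p,q]. For instance
  ∂bci = ci − bi + bc,
  ∂abc = bc − ac + ab.
The 27×18 boundary matrix has rank 18 and Smith normal form diag(1,1,1,1,1,1,1,1,1,1,1,1,1,1,1,1,1,2).

Computing H_k = (kernel of ∂_k) / (image of ∂_{k+1}):

  H_0: rank C_0 − rank ∂_1 = 9 − 8 = 1, and the invariant factors of ∂_1 are all 1, so H_0 ≅ Z.
  H_1: rank ker ∂_1 − rank ∂_2 = (27 − 8) − 18 = 1, and ∂_2 has invariant factor 2 > 1, so H_1 ≅ Z ⊕ Z_2.
  H_2: rank ker ∂_2 − rank ∂_3 = (18 − 18) − 0 = 0, and there is no ∂_3, so H_2 ≅ 0.

As a check, the Euler characteristic is 9 − 27 + 18 = 0, which agrees with 1 − 1 + 0 = 0.
(K is a triangulation of the Klein bottle.)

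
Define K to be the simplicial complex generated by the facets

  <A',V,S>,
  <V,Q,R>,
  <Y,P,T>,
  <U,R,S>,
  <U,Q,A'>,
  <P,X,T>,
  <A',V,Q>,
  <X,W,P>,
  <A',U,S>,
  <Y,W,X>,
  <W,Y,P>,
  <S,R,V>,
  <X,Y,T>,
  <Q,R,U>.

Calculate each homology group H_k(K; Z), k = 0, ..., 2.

H_0 ≅ Z^2,  H_1 = 0,  H_2 ≅ Z^2.

Order the vertices as P < Q < R < S < T < U < V < W < X < Y < A'. Listing each simplex with vertices in this order, K has dimension 2 with simplices:

  0-simplices (11): [P], [Q], [R], [S], [T], [U], [V], [W], [X], [Y], [A']
  1-simplices (21): [P,T], [P,W], [P,X], [P,Y], [Q,R], [Q,U], [Q,V], [Q,A'], [R,S], [R,U], [R,V], [S,U], [S,V], [S,A'], [T,X], [T,Y], [U,A'], [V,A'], [W,X], [W,Y], [X,Y]
  2-simplices (14): [P,T,X], [P,T,Y], [P,W,X], [P,W,Y], [Q,R,U], [Q,R,V], [Q,U,A'], [Q,V,A'], [R,S,U], [R,S,V], [S,U,A'], [S,V,A'], [T,X,Y], [W,X,Y]

giving chain groups C_0 ≅ Z^11, C_1 ≅ Z^21, C_2 ≅ Z^14.

∂_1: C_1 → C_0 maps an edge to its endpoints' difference, ∂[p,q] = q − p.
The resulting 11×21 matrix has rank 9, and its Smith normal form has invariant factors (1,1,1,1,1,1,1,1,1).

Boundary ∂_2: C_2 → C_1 sends each 2-simplex [p,q,r] to [q,r] − [p,r] + [p,q]. For instance
  ∂[P,W,Y] = [W,Y] − [P,Y] + [P,W],
  ∂[P,T,X] = [T,X] − [P,X] + [P,T].
As a 21×14 matrix over Z this has rank 12, with invariant factors (1,1,1,1,1,1,1,1,1,1,1,1).

From H_k ≅ ker(∂_k) / im(∂_{k+1}) we obtain:

  H_0: rank C_0 − rank ∂_1 = 11 − 9 = 2, and the invariant factors of ∂_1 are all 1, so H_0 = Z^2.
  H_1: rank ker ∂_1 − rank ∂_2 = (21 − 9) − 12 = 0, and the invariant factors of ∂_2 are all 1, so H_1 = 0.
  H_2: rank ker ∂_2 − rank ∂_3 = (14 − 12) − 0 = 2, and there is no ∂_3, so H_2 = Z^2.

As a check, the Euler characteristic is 11 − 21 + 14 = 4, which agrees with 2 − 0 + 2 = 4.
(K is a triangulation of the disjoint union of the 2-sphere S^2 and the 2-sphere S^2.)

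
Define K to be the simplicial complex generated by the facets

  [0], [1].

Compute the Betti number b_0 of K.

b_0 = 2.

Take the total order 0 < 1 on the vertex set. Then K (dimension 0) consists of the simplices:

  0-simplices (2): [0], [1]

giving chain groups C_0 ≅ Z^2.

Now H_k = ker ∂_k / im ∂_{k+1}, so:

  H_0: rank C_0 − rank ∂_1 = 2 − 0 = 2, and there is no ∂_1, so H_0 ≅ Z^2.

Hence the Betti numbers are b_0 = 2.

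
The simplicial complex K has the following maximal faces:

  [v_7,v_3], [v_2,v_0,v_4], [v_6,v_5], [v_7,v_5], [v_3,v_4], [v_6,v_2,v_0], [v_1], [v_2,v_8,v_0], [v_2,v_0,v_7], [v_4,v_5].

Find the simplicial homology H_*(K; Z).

Take the total order v_0 < v_1 < v_2 < v_3 < v_4 < v_5 < v_6 < v_7 < v_8 on the vertex set. Then K (dimension 2) consists of the simplices:

  0-simplices (9): [v_0], [v_1], [v_2], [v_3], [v_4], [v_5], [v_6], [v_7], [v_8]
  1-simplices (14): [v_0,v_2], [v_0,v_4], [v_0,v_6], [v_0,v_7], [v_0,v_8], [v_2,v_4], [v_2,v_6], [v_2,v_7], [v_2,v_8], [v_3,v_4], [v_3,v_7], [v_4,v_5], [v_5,v_6], [v_5,v_7]
  2-simplices (4): [v_0,v_2,v_4], [v_0,v_2,v_6], [v_0,v_2,v_7], [v_0,v_2,v_8]

giving chain groups C_0 ≅ Z^9, C_1 ≅ Z^14, C_2 ≅ Z^4.

∂_1: C_1 → C_0 maps an edge to its endpoints' difference, ∂[p,q] = q − p. For instance
  ∂[v_2,v_8] = [v_8] − [v_2].
As a 9×14 matrix over Z this has rank 7, with invariant factors (1,1,1,1,1,1,1).

The boundary map ∂_2: C_2 → C_1 acts by ∂[p,q,r] = [q,r] − [p,r] + [p,q]. For instance
  ∂[v_0,v_2,v_7] = [v_2,v_7] − [v_0,v_7] + [v_0,v_2],
  ∂[v_0,v_2,v_4] = [v_2,v_4] − [v_0,v_4] + [v_0,v_2].
As a 14×4 matrix over Z this has rank 4, with invariant factors (1,1,1,1).

Computing H_k = (kernel of ∂_k) / (image of ∂_{k+1}):

  H_0: rank C_0 − rank ∂_1 = 9 − 7 = 2, and the invariant factors of ∂_1 are all 1, so H_0 ≅ Z^2.
  H_1: rank ker ∂_1 − rank ∂_2 = (14 − 7) − 4 = 3, and the invariant factors of ∂_2 are all 1, so H_1 ≅ Z^3.
  H_2: rank ker ∂_2 − rank ∂_3 = (4 − 4) − 0 = 0, and there is no ∂_3, so H_2 ≅ 0.

H_0 = Z^2,  H_1 = Z^3,  H_2 = 0.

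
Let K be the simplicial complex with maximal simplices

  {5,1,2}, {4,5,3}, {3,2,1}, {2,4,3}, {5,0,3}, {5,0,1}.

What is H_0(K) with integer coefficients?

H_0 ≅ Z.

We work with the vertex ordering 0 < 1 < 2 < 3 < 4 < 5. The simplices of K, each written with vertices in increasing order, are:

  0-simplices (6): [0], [1], [2], [3], [4], [5]
  1-simplices (12): [0,1], [0,3], [0,5], [1,2], [1,3], [1,5], [2,3], [2,4], [2,5], [3,4], [3,5], [4,5]
  2-simplices (6): [0,1,5], [0,3,5], [1,2,3], [1,2,5], [2,3,4], [3,4,5]

so the chain groups are C_0 ≅ Z^6, C_1 ≅ Z^12, C_2 ≅ Z^6.

The boundary map ∂_1: C_1 → C_0 sends each edge [p,q] (with p < q) to q − p. For instance
  ∂[3,4] = [4] − [3].
This gives a 6×12 integer matrix of rank 5; reducing to Smith normal form yields diagonal entries (1,1,1,1,1).

Boundary ∂_2: C_2 → C_1 maps a triangle to the signed sum of its edges. For instance
  ∂[0,1,5] = [1,5] − [0,5] + [0,1],
  ∂[1,2,3] = [2,3] − [1,3] + [1,2].
As a 12×6 matrix over Z this has rank 6, with invariant factors (1,1,1,1,1,1).

Reading off H_k = ker ∂_k / im ∂_{k+1}:

  H_0: rank C_0 − rank ∂_1 = 6 − 5 = 1, and the invariant factors of ∂_1 are all 1, so H_0 = Z.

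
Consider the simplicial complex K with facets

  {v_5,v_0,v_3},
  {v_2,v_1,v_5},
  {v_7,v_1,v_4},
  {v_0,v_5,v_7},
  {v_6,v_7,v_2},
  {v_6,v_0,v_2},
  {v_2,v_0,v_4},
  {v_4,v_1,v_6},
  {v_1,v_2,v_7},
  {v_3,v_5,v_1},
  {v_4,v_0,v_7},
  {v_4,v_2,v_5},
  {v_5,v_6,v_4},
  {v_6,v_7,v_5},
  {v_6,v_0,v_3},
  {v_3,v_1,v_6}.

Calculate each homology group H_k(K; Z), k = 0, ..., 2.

Fix the vertex order v_0 < v_1 < v_2 < v_3 < v_4 < v_5 < v_6 < v_7 and write every simplex with vertices in increasing order. Then dim K = 2 and the simplices of K are:

  0-simplices (8): [v_0], [v_1], [v_2], [v_3], [v_4], [v_5], [v_6], [v_7]
  1-simplices (24): (24 of them)
  2-simplices (16): (16 of them)

Hence C_0 ≅ Z^8, C_1 ≅ Z^24, C_2 ≅ Z^16.

Boundary ∂_1: C_1 → C_0 maps an edge to its endpoints' difference, ∂[p,q] = q − p. For instance
  ∂[v_0,v_5] = [v_5] − [v_0].
The 8×24 boundary matrix has rank 7 and Smith normal form diag(1,1,1,1,1,1,1).

The boundary map ∂_2: C_2 → C_1 acts by ∂[p,q,r] = [q,r] − [p,r] + [p,q]. For instance
  ∂[v_2,v_6,v_7] = [v_6,v_7] − [v_2,v_7] + [v_2,v_6],
  ∂[v_1,v_3,v_6] = [v_3,v_6] − [v_1,v_6] + [v_1,v_3].
As a 24×16 matrix over Z this has rank 15, with invariant factors (1,1,1,1,1,1,1,1,1,1,1,1,1,1,1).

From H_k ≅ ker(∂_k) / im(∂_{k+1}) we obtain:

  H_0: rank C_0 − rank ∂_1 = 8 − 7 = 1, and the invariant factors of ∂_1 are all 1, so H_0 ≅ Z.
  H_1: rank ker ∂_1 − rank ∂_2 = (24 − 7) − 15 = 2, and the invariant factors of ∂_2 are all 1, so H_1 ≅ Z^2.
  H_2: rank ker ∂_2 − rank ∂_3 = (16 − 15) − 0 = 1, and there is no ∂_3, so H_2 ≅ Z.

As a check, the Euler characteristic is 8 − 24 + 16 = 0, which agrees with 1 − 2 + 1 = 0.

H_0 ≅ Z,  H_1 ≅ Z^2,  H_2 ≅ Z.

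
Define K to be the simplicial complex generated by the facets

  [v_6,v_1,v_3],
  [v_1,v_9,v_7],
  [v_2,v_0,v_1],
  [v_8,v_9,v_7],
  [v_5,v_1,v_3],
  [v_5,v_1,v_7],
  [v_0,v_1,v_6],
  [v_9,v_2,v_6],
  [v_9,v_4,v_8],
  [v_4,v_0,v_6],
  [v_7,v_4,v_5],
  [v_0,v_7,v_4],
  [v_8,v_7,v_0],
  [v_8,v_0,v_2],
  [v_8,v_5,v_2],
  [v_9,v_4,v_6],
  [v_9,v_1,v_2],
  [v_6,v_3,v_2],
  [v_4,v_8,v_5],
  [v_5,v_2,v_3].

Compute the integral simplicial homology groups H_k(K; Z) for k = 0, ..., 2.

H_0 ≅ Z,  H_1 ≅ Z ⊕ Z/2,  H_2 = 0.

Fix the vertex order v_0 < v_1 < v_2 < v_3 < v_4 < v_5 < v_6 < v_7 < v_8 < v_9 and write every simplex with vertices in increasing order. Then dim K = 2 and the simplices of K are:

  0-simplices (10): [v_0], [v_1], [v_2], [v_3], [v_4], [v_5], [v_6], [v_7], [v_8], [v_9]
  1-simplices (30): (30 of them)
  2-simplices (20): (20 of them)

Hence C_0 ≅ Z^10, C_1 ≅ Z^30, C_2 ≅ Z^20.

The boundary map ∂_1: C_1 → C_0 sends each edge [p,q] (with p < q) to q − p.
The 10×30 boundary matrix has rank 9 and Smith normal form diag(1,1,1,1,1,1,1,1,1).

∂_2: C_2 → C_1 maps a triangle to the signed sum of its edges. For instance
  ∂[v_0,v_7,v_8] = [v_7,v_8] − [v_0,v_8] + [v_0,v_7],
  ∂[v_0,v_4,v_7] = [v_4,v_7] − [v_0,v_7] + [v_0,v_4].
The 30×20 boundary matrix has rank 20 and Smith normal form diag(1,1,1,1,1,1,1,1,1,1,1,1,1,1,1,1,1,1,1,2).

Computing H_k = (kernel of ∂_k) / (image of ∂_{k+1}):

  H_0: rank C_0 − rank ∂_1 = 10 − 9 = 1, and the invariant factors of ∂_1 are all 1, so H_0 ≅ Z.
  H_1: rank ker ∂_1 − rank ∂_2 = (30 − 9) − 20 = 1, and ∂_2 has invariant factor 2 > 1, so H_1 ≅ Z ⊕ Z/2.
  H_2: rank ker ∂_2 − rank ∂_3 = (20 − 20) − 0 = 0, and there is no ∂_3, so H_2 ≅ 0.

As a check, the Euler characteristic is 10 − 30 + 20 = 0, which agrees with 1 − 1 + 0 = 0.
(K is a triangulation of the Klein bottle.)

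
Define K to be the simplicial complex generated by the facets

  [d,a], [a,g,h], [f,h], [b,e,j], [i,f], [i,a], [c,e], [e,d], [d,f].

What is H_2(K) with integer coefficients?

K has 10 vertices, 13 edges, 2 triangles.
rank ∂_2 = 2, rank ∂_3 = 0 ⇒ b_2 = 2 − 2 − 0 = 0. So H_2 = 0.

H_2 = 0.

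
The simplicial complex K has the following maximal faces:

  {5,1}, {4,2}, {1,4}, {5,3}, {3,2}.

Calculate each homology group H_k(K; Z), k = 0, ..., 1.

H_0 = Z,  H_1 = Z.

Order the vertices as 1 < 2 < 3 < 4 < 5. Listing each simplex with vertices in this order, K has dimension 1 with simplices:

  0-simplices (5): [1], [2], [3], [4], [5]
  1-simplices (5): [1,4], [1,5], [2,3], [2,4], [3,5]

giving chain groups C_0 ≅ Z^5, C_1 ≅ Z^5.

Boundary ∂_1: C_1 → C_0 maps an edge to its endpoints' difference, ∂[p,q] = q − p. For instance
  ∂[2,4] = [4] − [2].
The 5×5 boundary matrix has rank 4 and Smith normal form diag(1,1,1,1).

Now H_k = ker ∂_k / im ∂_{k+1}, so:

  H_0: rank C_0 − rank ∂_1 = 5 − 4 = 1, and the invariant factors of ∂_1 are all 1, so H_0 ≅ Z.
  H_1: rank ker ∂_1 − rank ∂_2 = (5 − 4) − 0 = 1, and there is no ∂_2, so H_1 ≅ Z.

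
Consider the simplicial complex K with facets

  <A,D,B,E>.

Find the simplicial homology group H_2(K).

Order the vertices as A < B < D < E. Listing each simplex with vertices in this order, K has dimension 3 with simplices:

  0-simplices (4): A, B, D, E
  1-simplices (6): AB, AD, AE, BD, BE, DE
  2-simplices (4): ABD, ABE, ADE, BDE
  3-simplices (1): ABDE

giving chain groups C_0 ≅ Z^4, C_1 ≅ Z^6, C_2 ≅ Z^4, C_3 ≅ Z^1.

Boundary ∂_1: C_1 → C_0 maps an edge to its endpoints' difference, ∂[p,q] = q − p.
As a 4×6 matrix over Z this has rank 3, with invariant factors (1,1,1).

∂_2: C_2 → C_1 maps a triangle to the signed sum of its edges. For instance
  ∂ABE = BE − AE + AB,
  ∂BDE = DE − BE + BD.
As a 6×4 matrix over Z this has rank 3, with invariant factors (1,1,1).

∂_3: C_3 → C_2 sends each 3-simplex σ to the alternating sum Σ_i (−1)^i (σ with its i-th vertex removed). For instance
  ∂ABDE = BDE − ADE + ABE − ABD.
The resulting 4×1 matrix has rank 1, and its Smith normal form has invariant factors (1).

From H_k ≅ ker(∂_k) / im(∂_{k+1}) we obtain:

  H_2: rank ker ∂_2 − rank ∂_3 = (4 − 3) − 1 = 0, and the invariant factors of ∂_3 are all 1, so H_2 ≅ 0.

(K is a triangulation of the 3-simplex.)

H_2 = 0.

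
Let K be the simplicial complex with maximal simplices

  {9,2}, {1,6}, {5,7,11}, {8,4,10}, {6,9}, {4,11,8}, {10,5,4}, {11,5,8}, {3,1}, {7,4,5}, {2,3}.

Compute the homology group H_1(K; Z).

Fix the vertex order 1 < 2 < 3 < 4 < 5 < 6 < 7 < 8 < 9 < 10 < 11 and write every simplex with vertices in increasing order. Then dim K = 2 and the simplices of K are:

  0-simplices (11): [1], [2], [3], [4], [5], [6], [7], [8], [9], [10], [11]
  1-simplices (17): [1,3], [1,6], [2,3], [2,9], [4,5], [4,7], [4,8], [4,10], [4,11], [5,7], [5,8], [5,10], [5,11], [6,9], [7,11], [8,10], [8,11]
  2-simplices (6): [4,5,7], [4,5,10], [4,8,10], [4,8,11], [5,7,11], [5,8,11]

giving chain groups C_0 ≅ Z^11, C_1 ≅ Z^17, C_2 ≅ Z^6.

Boundary ∂_1: C_1 → C_0 maps an edge to its endpoints' difference, ∂[p,q] = q − p.
As a 11×17 matrix over Z this has rank 9, with invariant factors (1,1,1,1,1,1,1,1,1).

∂_2: C_2 → C_1 sends each 2-simplex [p,q,r] to [q,r] − [p,r] + [p,q]. For instance
  ∂[4,8,10] = [8,10] − [4,10] + [4,8],
  ∂[4,5,10] = [5,10] − [4,10] + [4,5].
As a 17×6 matrix over Z this has rank 6, with invariant factors (1,1,1,1,1,1).

Reading off H_k = ker ∂_k / im ∂_{k+1}:

  H_1: rank ker ∂_1 − rank ∂_2 = (17 − 9) − 6 = 2, and the invariant factors of ∂_2 are all 1, so H_1 = Z^2.

H_1 ≅ Z^2.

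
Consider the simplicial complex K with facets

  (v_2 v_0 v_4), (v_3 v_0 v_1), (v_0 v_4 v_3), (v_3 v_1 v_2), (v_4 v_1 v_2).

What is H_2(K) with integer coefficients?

H_2 ≅ 0.

Take the total order v_0 < v_1 < v_2 < v_3 < v_4 on the vertex set. Then K (dimension 2) consists of the simplices:

  0-simplices (5): [v_0], [v_1], [v_2], [v_3], [v_4]
  1-simplices (10): [v_0,v_1], [v_0,v_2], [v_0,v_3], [v_0,v_4], [v_1,v_2], [v_1,v_3], [v_1,v_4], [v_2,v_3], [v_2,v_4], [v_3,v_4]
  2-simplices (5): [v_0,v_1,v_3], [v_0,v_2,v_4], [v_0,v_3,v_4], [v_1,v_2,v_3], [v_1,v_2,v_4]

giving chain groups C_0 ≅ Z^5, C_1 ≅ Z^10, C_2 ≅ Z^5.

The boundary map ∂_1: C_1 → C_0 maps an edge to its endpoints' difference, ∂[p,q] = q − p. For instance
  ∂[v_0,v_3] = [v_3] − [v_0].
The 5×10 boundary matrix has rank 4 and Smith normal form diag(1,1,1,1).

Boundary ∂_2: C_2 → C_1 maps a triangle to the signed sum of its edges. For instance
  ∂[v_1,v_2,v_4] = [v_2,v_4] − [v_1,v_4] + [v_1,v_2],
  ∂[v_0,v_2,v_4] = [v_2,v_4] − [v_0,v_4] + [v_0,v_2].
The 10×5 boundary matrix has rank 5 and Smith normal form diag(1,1,1,1,1).

Reading off H_k = ker ∂_k / im ∂_{k+1}:

  H_2: rank ker ∂_2 − rank ∂_3 = (5 − 5) − 0 = 0, and there is no ∂_3, so H_2 = 0.

(K is a triangulation of the Möbius band.)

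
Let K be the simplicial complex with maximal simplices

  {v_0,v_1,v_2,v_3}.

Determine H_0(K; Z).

Order the vertices as v_0 < v_1 < v_2 < v_3. Listing each simplex with vertices in this order, K has dimension 3 with simplices:

  0-simplices (4): [v_0], [v_1], [v_2], [v_3]
  1-simplices (6): [v_0,v_1], [v_0,v_2], [v_0,v_3], [v_1,v_2], [v_1,v_3], [v_2,v_3]
  2-simplices (4): [v_0,v_1,v_2], [v_0,v_1,v_3], [v_0,v_2,v_3], [v_1,v_2,v_3]
  3-simplices (1): [v_0,v_1,v_2,v_3]

giving chain groups C_0 ≅ Z^4, C_1 ≅ Z^6, C_2 ≅ Z^4, C_3 ≅ Z^1.

∂_1: C_1 → C_0 sends each edge [p,q] (with p < q) to q − p.
This gives a 4×6 integer matrix of rank 3; reducing to Smith normal form yields diagonal entries (1,1,1).

∂_2: C_2 → C_1 sends each 2-simplex [p,q,r] to [q,r] − [p,r] + [p,q]. For instance
  ∂[v_0,v_2,v_3] = [v_2,v_3] − [v_0,v_3] + [v_0,v_2],
  ∂[v_0,v_1,v_3] = [v_1,v_3] − [v_0,v_3] + [v_0,v_1].
As a 6×4 matrix over Z this has rank 3, with invariant factors (1,1,1).

∂_3: C_3 → C_2 sends each 3-simplex σ to the alternating sum Σ_i (−1)^i (σ with its i-th vertex removed). For instance
  ∂[v_0,v_1,v_2,v_3] = [v_1,v_2,v_3] − [v_0,v_2,v_3] + [v_0,v_1,v_3] − [v_0,v_1,v_2].
The 4×1 boundary matrix has rank 1 and Smith normal form diag(1).

From H_k ≅ ker(∂_k) / im(∂_{k+1}) we obtain:

  H_0: rank C_0 − rank ∂_1 = 4 − 3 = 1, and the invariant factors of ∂_1 are all 1, so H_0 ≅ Z.

H_0 ≅ Z.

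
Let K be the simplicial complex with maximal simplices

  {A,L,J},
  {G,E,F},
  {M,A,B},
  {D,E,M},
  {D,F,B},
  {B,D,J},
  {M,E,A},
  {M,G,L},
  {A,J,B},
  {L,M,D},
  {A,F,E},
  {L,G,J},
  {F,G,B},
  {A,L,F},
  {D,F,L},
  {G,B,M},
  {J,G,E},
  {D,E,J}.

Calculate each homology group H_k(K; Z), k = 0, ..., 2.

We work with the vertex ordering A < B < D < E < F < G < J < L < M. The simplices of K, each written with vertices in increasing order, are:

  0-simplices (9): A, B, D, E, F, G, J, L, M
  1-simplices (27): AB, AE, AF, AJ, AL, AM, BD, BF, BG, BJ, BM, DE, DF, DJ, DL, DM, EF, EG, EJ, EM, FG, FL, GJ, GL, GM, JL, LM
  2-simplices (18): ABJ, ABM, AEF, AEM, AFL, AJL, BDF, BDJ, BFG, BGM, DEJ, DEM, DFL, DLM, EFG, EGJ, GJL, GLM

Hence C_0 ≅ Z^9, C_1 ≅ Z^27, C_2 ≅ Z^18.

∂_1: C_1 → C_0 sends each edge [p,q] (with p < q) to q − p.
As a 9×27 matrix over Z this has rank 8, with invariant factors (1,1,1,1,1,1,1,1).

Boundary ∂_2: C_2 → C_1 sends each 2-simplex [p,q,r] to [q,r] − [p,r] + [p,q]. For instance
  ∂EGJ = GJ − EJ + EG,
  ∂BGM = GM − BM + BG.
The resulting 27×18 matrix has rank 17, and its Smith normal form has invariant factors (1,1,1,1,1,1,1,1,1,1,1,1,1,1,1,1,1).

From H_k ≅ ker(∂_k) / im(∂_{k+1}) we obtain:

  H_0: rank C_0 − rank ∂_1 = 9 − 8 = 1, and the invariant factors of ∂_1 are all 1, so H_0 ≅ Z.
  H_1: rank ker ∂_1 − rank ∂_2 = (27 − 8) − 17 = 2, and the invariant factors of ∂_2 are all 1, so H_1 ≅ Z^2.
  H_2: rank ker ∂_2 − rank ∂_3 = (18 − 17) − 0 = 1, and there is no ∂_3, so H_2 ≅ Z.

As a check, the Euler characteristic is 9 − 27 + 18 = 0, which agrees with 1 − 2 + 1 = 0.

H_0 = Z,  H_1 = Z^2,  H_2 = Z.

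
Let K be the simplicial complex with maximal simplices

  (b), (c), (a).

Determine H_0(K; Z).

Fix the vertex order a < b < c and write every simplex with vertices in increasing order. Then dim K = 0 and the simplices of K are:

  0-simplices (3): a, b, c

so the chain groups are C_0 ≅ Z^3.

Now H_k = ker ∂_k / im ∂_{k+1}, so:

  H_0: rank C_0 − rank ∂_1 = 3 − 0 = 3, and there is no ∂_1, so H_0 = Z^3.

(K is a triangulation of a set of 3 points.)

H_0 ≅ Z^3.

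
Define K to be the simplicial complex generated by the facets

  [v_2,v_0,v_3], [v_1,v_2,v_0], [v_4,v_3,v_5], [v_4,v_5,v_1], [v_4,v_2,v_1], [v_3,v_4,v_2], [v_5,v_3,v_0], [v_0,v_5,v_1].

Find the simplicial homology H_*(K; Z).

H_0 = Z,  H_1 = 0,  H_2 = Z.

Fix the vertex order v_0 < v_1 < v_2 < v_3 < v_4 < v_5 and write every simplex with vertices in increasing order. Then dim K = 2 and the simplices of K are:

  0-simplices (6): [v_0], [v_1], [v_2], [v_3], [v_4], [v_5]
  1-simplices (12): [v_0,v_1], [v_0,v_2], [v_0,v_3], [v_0,v_5], [v_1,v_2], [v_1,v_4], [v_1,v_5], [v_2,v_3], [v_2,v_4], [v_3,v_4], [v_3,v_5], [v_4,v_5]
  2-simplices (8): [v_0,v_1,v_2], [v_0,v_1,v_5], [v_0,v_2,v_3], [v_0,v_3,v_5], [v_1,v_2,v_4], [v_1,v_4,v_5], [v_2,v_3,v_4], [v_3,v_4,v_5]

so the chain groups are C_0 ≅ Z^6, C_1 ≅ Z^12, C_2 ≅ Z^8.

The boundary map ∂_1: C_1 → C_0 sends each edge [p,q] (with p < q) to q − p.
This gives a 6×12 integer matrix of rank 5; reducing to Smith normal form yields diagonal entries (1,1,1,1,1).

The boundary map ∂_2: C_2 → C_1 maps a triangle to the signed sum of its edges. For instance
  ∂[v_0,v_3,v_5] = [v_3,v_5] − [v_0,v_5] + [v_0,v_3],
  ∂[v_2,v_3,v_4] = [v_3,v_4] − [v_2,v_4] + [v_2,v_3].
The 12×8 boundary matrix has rank 7 and Smith normal form diag(1,1,1,1,1,1,1).

Now H_k = ker ∂_k / im ∂_{k+1}, so:

  H_0: rank C_0 − rank ∂_1 = 6 − 5 = 1, and the invariant factors of ∂_1 are all 1, so H_0 ≅ Z.
  H_1: rank ker ∂_1 − rank ∂_2 = (12 − 5) − 7 = 0, and the invariant factors of ∂_2 are all 1, so H_1 ≅ 0.
  H_2: rank ker ∂_2 − rank ∂_3 = (8 − 7) − 0 = 1, and there is no ∂_3, so H_2 ≅ Z.

As a check, the Euler characteristic is 6 − 12 + 8 = 2, which agrees with 1 − 0 + 1 = 2.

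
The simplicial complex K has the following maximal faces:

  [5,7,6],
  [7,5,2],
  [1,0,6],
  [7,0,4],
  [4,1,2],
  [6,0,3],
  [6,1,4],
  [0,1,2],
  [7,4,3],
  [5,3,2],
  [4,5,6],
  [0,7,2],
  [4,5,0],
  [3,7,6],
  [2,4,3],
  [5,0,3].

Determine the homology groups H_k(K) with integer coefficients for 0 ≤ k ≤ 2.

Take the total order 0 < 1 < 2 < 3 < 4 < 5 < 6 < 7 on the vertex set. Then K (dimension 2) consists of the simplices:

  0-simplices (8): [0], [1], [2], [3], [4], [5], [6], [7]
  1-simplices (24): (24 of them)
  2-simplices (16): [0,1,2], [0,1,6], [0,2,7], [0,3,5], [0,3,6], [0,4,5], [0,4,7], [1,2,4], [1,4,6], [2,3,4], [2,3,5], [2,5,7], [3,4,7], [3,6,7], [4,5,6], [5,6,7]

Hence C_0 ≅ Z^8, C_1 ≅ Z^24, C_2 ≅ Z^16.

Boundary ∂_1: C_1 → C_0 is given by ∂[p,q] = [q] − [p]. For instance
  ∂[2,5] = [5] − [2].
This gives a 8×24 integer matrix of rank 7; reducing to Smith normal form yields diagonal entries (1,1,1,1,1,1,1).

Boundary ∂_2: C_2 → C_1 maps a triangle to the signed sum of its edges. For instance
  ∂[0,4,5] = [4,5] − [0,5] + [0,4],
  ∂[0,3,6] = [3,6] − [0,6] + [0,3].
The 24×16 boundary matrix has rank 15 and Smith normal form diag(1,1,1,1,1,1,1,1,1,1,1,1,1,1,1).

Reading off H_k = ker ∂_k / im ∂_{k+1}:

  H_0: rank C_0 − rank ∂_1 = 8 − 7 = 1, and the invariant factors of ∂_1 are all 1, so H_0 = Z.
  H_1: rank ker ∂_1 − rank ∂_2 = (24 − 7) − 15 = 2, and the invariant factors of ∂_2 are all 1, so H_1 = Z^2.
  H_2: rank ker ∂_2 − rank ∂_3 = (16 − 15) − 0 = 1, and there is no ∂_3, so H_2 = Z.

As a check, the Euler characteristic is 8 − 24 + 16 = 0, which agrees with 1 − 2 + 1 = 0.

H_0 ≅ Z,  H_1 ≅ Z^2,  H_2 ≅ Z.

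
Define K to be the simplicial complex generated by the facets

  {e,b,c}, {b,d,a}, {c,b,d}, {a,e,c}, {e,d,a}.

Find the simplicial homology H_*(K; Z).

H_0 ≅ Z,  H_1 ≅ Z,  H_2 = 0.

We work with the vertex ordering a < b < c < d < e. The simplices of K, each written with vertices in increasing order, are:

  0-simplices (5): a, b, c, d, e
  1-simplices (10): ab, ac, ad, ae, bc, bd, be, cd, ce, de
  2-simplices (5): abd, ace, ade, bcd, bce

Hence C_0 ≅ Z^5, C_1 ≅ Z^10, C_2 ≅ Z^5.

The boundary map ∂_1: C_1 → C_0 is given by ∂[p,q] = [q] − [p].
This gives a 5×10 integer matrix of rank 4; reducing to Smith normal form yields diagonal entries (1,1,1,1).

The boundary map ∂_2: C_2 → C_1 sends each 2-simplex [p,q,r] to [q,r] − [p,r] + [p,q]. For instance
  ∂bce = ce − be + bc,
  ∂abd = bd − ad + ab.
The resulting 10×5 matrix has rank 5, and its Smith normal form has invariant factors (1,1,1,1,1).

Reading off H_k = ker ∂_k / im ∂_{k+1}:

  H_0: rank C_0 − rank ∂_1 = 5 − 4 = 1, and the invariant factors of ∂_1 are all 1, so H_0 ≅ Z.
  H_1: rank ker ∂_1 − rank ∂_2 = (10 − 4) − 5 = 1, and the invariant factors of ∂_2 are all 1, so H_1 ≅ Z.
  H_2: rank ker ∂_2 − rank ∂_3 = (5 − 5) − 0 = 0, and there is no ∂_3, so H_2 ≅ 0.

(K is a triangulation of the Möbius band.)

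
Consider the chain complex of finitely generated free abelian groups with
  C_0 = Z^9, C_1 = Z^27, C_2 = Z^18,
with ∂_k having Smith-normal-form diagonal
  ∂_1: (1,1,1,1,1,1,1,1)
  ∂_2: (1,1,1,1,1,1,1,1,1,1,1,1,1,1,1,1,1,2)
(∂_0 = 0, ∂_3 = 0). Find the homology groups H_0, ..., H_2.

H_0 ≅ Z,  H_1 ≅ Z ⊕ Z/2Z,  H_2 = 0.

H_0: b_0 = 9 − 0 − 8 = 1; torsion from ∂_1 factors > 1: none. So H_0 ≅ Z.
H_1: b_1 = 27 − 8 − 18 = 1; torsion from ∂_2 factors > 1: [2]. So H_1 ≅ Z ⊕ Z/2Z.
H_2: b_2 = 18 − 18 − 0 = 0; torsion from ∂_3 factors > 1: none. So H_2 ≅ 0.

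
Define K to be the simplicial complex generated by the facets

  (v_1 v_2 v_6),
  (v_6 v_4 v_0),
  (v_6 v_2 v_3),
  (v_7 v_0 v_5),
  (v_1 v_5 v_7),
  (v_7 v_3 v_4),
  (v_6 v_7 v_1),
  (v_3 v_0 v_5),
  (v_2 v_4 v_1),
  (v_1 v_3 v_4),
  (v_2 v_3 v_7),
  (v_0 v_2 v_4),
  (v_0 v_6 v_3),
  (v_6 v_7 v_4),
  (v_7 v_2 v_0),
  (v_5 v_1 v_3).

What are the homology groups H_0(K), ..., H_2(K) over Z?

Order the vertices as v_0 < v_1 < v_2 < v_3 < v_4 < v_5 < v_6 < v_7. Listing each simplex with vertices in this order, K has dimension 2 with simplices:

  0-simplices (8): [v_0], [v_1], [v_2], [v_3], [v_4], [v_5], [v_6], [v_7]
  1-simplices (24): (24 of them)
  2-simplices (16): (16 of them)

Hence C_0 ≅ Z^8, C_1 ≅ Z^24, C_2 ≅ Z^16.

Boundary ∂_1: C_1 → C_0 maps an edge to its endpoints' difference, ∂[p,q] = q − p. For instance
  ∂[v_0,v_2] = [v_2] − [v_0].
As a 8×24 matrix over Z this has rank 7, with invariant factors (1,1,1,1,1,1,1).

Boundary ∂_2: C_2 → C_1 maps a triangle to the signed sum of its edges. For instance
  ∂[v_0,v_5,v_7] = [v_5,v_7] − [v_0,v_7] + [v_0,v_5],
  ∂[v_0,v_2,v_7] = [v_2,v_7] − [v_0,v_7] + [v_0,v_2].
The resulting 24×16 matrix has rank 15, and its Smith normal form has invariant factors (1,1,1,1,1,1,1,1,1,1,1,1,1,1,1).

Computing H_k = (kernel of ∂_k) / (image of ∂_{k+1}):

  H_0: rank C_0 − rank ∂_1 = 8 − 7 = 1, and the invariant factors of ∂_1 are all 1, so H_0 ≅ Z.
  H_1: rank ker ∂_1 − rank ∂_2 = (24 − 7) − 15 = 2, and the invariant factors of ∂_2 are all 1, so H_1 ≅ Z^2.
  H_2: rank ker ∂_2 − rank ∂_3 = (16 − 15) − 0 = 1, and there is no ∂_3, so H_2 ≅ Z.

H_0 ≅ Z,  H_1 ≅ Z^2,  H_2 ≅ Z.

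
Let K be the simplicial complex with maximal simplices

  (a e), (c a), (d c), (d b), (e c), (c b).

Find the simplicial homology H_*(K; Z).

H_0 = Z,  H_1 = Z^2.

We work with the vertex ordering a < b < c < d < e. The simplices of K, each written with vertices in increasing order, are:

  0-simplices (5): a, b, c, d, e
  1-simplices (6): ac, ae, bc, bd, cd, ce

so the chain groups are C_0 ≅ Z^5, C_1 ≅ Z^6.

The boundary map ∂_1: C_1 → C_0 sends each edge [p,q] (with p < q) to q − p. For instance
  ∂bc = c − b.
As a 5×6 matrix over Z this has rank 4, with invariant factors (1,1,1,1).

Now H_k = ker ∂_k / im ∂_{k+1}, so:

  H_0: rank C_0 − rank ∂_1 = 5 − 4 = 1, and the invariant factors of ∂_1 are all 1, so H_0 ≅ Z.
  H_1: rank ker ∂_1 − rank ∂_2 = (6 − 4) − 0 = 2, and there is no ∂_2, so H_1 ≅ Z^2.

As a check, the Euler characteristic is 5 − 6 = -1, which agrees with 1 − 2 = -1.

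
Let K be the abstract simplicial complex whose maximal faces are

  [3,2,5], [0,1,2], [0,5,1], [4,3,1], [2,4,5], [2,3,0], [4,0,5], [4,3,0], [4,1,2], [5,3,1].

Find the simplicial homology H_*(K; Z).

Fix the vertex order 0 < 1 < 2 < 3 < 4 < 5 and write every simplex with vertices in increasing order. Then dim K = 2 and the simplices of K are:

  0-simplices (6): [0], [1], [2], [3], [4], [5]
  1-simplices (15): [0,1], [0,2], [0,3], [0,4], [0,5], [1,2], [1,3], [1,4], [1,5], [2,3], [2,4], [2,5], [3,4], [3,5], [4,5]
  2-simplices (10): [0,1,2], [0,1,5], [0,2,3], [0,3,4], [0,4,5], [1,2,4], [1,3,4], [1,3,5], [2,3,5], [2,4,5]

so the chain groups are C_0 ≅ Z^6, C_1 ≅ Z^15, C_2 ≅ Z^10.

Boundary ∂_1: C_1 → C_0 sends each edge [p,q] (with p < q) to q − p. For instance
  ∂[3,4] = [4] − [3].
The 6×15 boundary matrix has rank 5 and Smith normal form diag(1,1,1,1,1).

Boundary ∂_2: C_2 → C_1 acts by ∂[p,q,r] = [q,r] − [p,r] + [p,q]. For instance
  ∂[0,1,2] = [1,2] − [0,2] + [0,1],
  ∂[0,2,3] = [2,3] − [0,3] + [0,2].
As a 15×10 matrix over Z this has rank 10, with invariant factors (1,1,1,1,1,1,1,1,1,2).

Computing H_k = (kernel of ∂_k) / (image of ∂_{k+1}):

  H_0: rank C_0 − rank ∂_1 = 6 − 5 = 1, and the invariant factors of ∂_1 are all 1, so H_0 ≅ Z.
  H_1: rank ker ∂_1 − rank ∂_2 = (15 − 5) − 10 = 0, and ∂_2 has invariant factor 2 > 1, so H_1 ≅ Z/2.
  H_2: rank ker ∂_2 − rank ∂_3 = (10 − 10) − 0 = 0, and there is no ∂_3, so H_2 ≅ 0.

H_0 ≅ Z,  H_1 ≅ Z/2,  H_2 = 0.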